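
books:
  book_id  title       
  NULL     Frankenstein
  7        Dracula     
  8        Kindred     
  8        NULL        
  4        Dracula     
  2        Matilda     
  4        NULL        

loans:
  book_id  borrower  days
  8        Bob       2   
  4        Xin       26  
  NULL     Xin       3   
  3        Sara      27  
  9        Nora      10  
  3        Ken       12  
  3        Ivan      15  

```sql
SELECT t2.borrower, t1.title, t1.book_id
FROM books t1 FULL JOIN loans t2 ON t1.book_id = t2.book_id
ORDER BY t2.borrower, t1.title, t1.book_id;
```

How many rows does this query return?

FULL OUTER JOIN keeps every row from both sides; unmatched rows get NULL for the other side's columns.
Matching on t1.book_id = t2.book_id. A NULL in a compared column never satisfies the condition.
- t1 row (book_id=NULL): no match → kept, t2 columns NULL.
- t1 row (book_id=7): no match → kept, t2 columns NULL.
- t1 row (book_id=8): matches 1 t2 row(s) → 1 output row(s).
- t1 row (book_id=8): matches 1 t2 row(s) → 1 output row(s).
- t1 row (book_id=4): matches 1 t2 row(s) → 1 output row(s).
- t1 row (book_id=2): no match → kept, t2 columns NULL.
- t1 row (book_id=4): matches 1 t2 row(s) → 1 output row(s).
- 5 row(s) from t2 found no t1 partner → padded with NULL.
Total: 4 matched + 8 padded = 12 rows.

12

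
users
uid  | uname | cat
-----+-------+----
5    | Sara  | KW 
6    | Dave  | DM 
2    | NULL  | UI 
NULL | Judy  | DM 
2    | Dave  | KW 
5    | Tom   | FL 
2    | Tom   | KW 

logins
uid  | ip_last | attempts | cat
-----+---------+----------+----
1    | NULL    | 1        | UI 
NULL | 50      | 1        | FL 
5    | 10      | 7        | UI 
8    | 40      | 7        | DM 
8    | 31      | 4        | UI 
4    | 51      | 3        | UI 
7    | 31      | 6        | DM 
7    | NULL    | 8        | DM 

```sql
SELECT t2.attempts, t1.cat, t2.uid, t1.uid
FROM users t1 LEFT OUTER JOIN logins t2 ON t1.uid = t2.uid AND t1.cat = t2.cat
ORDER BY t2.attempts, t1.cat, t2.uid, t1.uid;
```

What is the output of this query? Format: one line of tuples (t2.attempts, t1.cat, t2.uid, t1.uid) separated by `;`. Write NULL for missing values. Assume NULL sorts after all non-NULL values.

(NULL, DM, NULL, 6); (NULL, DM, NULL, NULL); (NULL, FL, NULL, 5); (NULL, KW, NULL, 2); (NULL, KW, NULL, 2); (NULL, KW, NULL, 5); (NULL, UI, NULL, 2)

LEFT JOIN keeps every row from `users`; unmatched rows get NULL for `logins`'s columns.
Matching on t1.uid = t2.uid AND t1.cat = t2.cat. A NULL in a compared column never satisfies the condition.
- t1 (uid=5, cat=KW) has no partner → padded with NULL.
- t1 (uid=6, cat=DM) has no partner → padded with NULL.
- t1 (uid=2, cat=UI) has no partner → padded with NULL.
- t1 (uid=NULL, cat=DM) has no partner → padded with NULL.
- t1 (uid=2, cat=KW) has no partner → padded with NULL.
- t1 (uid=5, cat=FL) has no partner → padded with NULL.
- t1 (uid=2, cat=KW) has no partner → padded with NULL.
After projecting and ordering:
t2.attempts | t1.cat | t2.uid | t1.uid
NULL | DM | NULL | 6
NULL | DM | NULL | NULL
NULL | FL | NULL | 5
NULL | KW | NULL | 2
NULL | KW | NULL | 2
NULL | KW | NULL | 5
NULL | UI | NULL | 2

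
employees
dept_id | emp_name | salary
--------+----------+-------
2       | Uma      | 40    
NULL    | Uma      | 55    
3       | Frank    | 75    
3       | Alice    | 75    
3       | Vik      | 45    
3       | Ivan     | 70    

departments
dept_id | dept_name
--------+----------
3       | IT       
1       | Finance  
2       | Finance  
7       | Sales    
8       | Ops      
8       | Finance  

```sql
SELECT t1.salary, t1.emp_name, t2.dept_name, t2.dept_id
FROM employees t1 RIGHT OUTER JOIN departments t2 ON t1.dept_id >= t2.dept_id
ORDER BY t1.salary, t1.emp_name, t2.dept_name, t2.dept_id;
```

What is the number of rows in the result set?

17

RIGHT JOIN keeps every row from `departments`; unmatched rows get NULL for `employees`'s columns.
Matching on t1.dept_id >= t2.dept_id. A NULL in a compared column never satisfies the condition.
Matched pairs: 14; unmatched t2 rows kept: 3.
Total: 14 matched + 3 padded = 17 rows.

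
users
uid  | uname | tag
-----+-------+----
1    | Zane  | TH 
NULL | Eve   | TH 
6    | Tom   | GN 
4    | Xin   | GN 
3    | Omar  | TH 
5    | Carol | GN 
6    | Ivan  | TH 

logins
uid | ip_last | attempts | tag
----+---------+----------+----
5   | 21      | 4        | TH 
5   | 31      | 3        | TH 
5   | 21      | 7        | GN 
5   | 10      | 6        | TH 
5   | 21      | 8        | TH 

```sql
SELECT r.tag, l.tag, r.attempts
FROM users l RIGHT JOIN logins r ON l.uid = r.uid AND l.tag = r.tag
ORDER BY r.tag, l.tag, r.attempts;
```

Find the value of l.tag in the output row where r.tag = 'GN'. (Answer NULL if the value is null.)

GN

RIGHT JOIN keeps every row from `logins`; unmatched rows get NULL for `users`'s columns.
Matching on l.uid = r.uid AND l.tag = r.tag. A NULL in a compared column never satisfies the condition.
- uid=1, tag=TH: no matching r row.
- uid=NULL, tag=TH: no matching r row.
- uid=6, tag=GN: no matching r row.
- uid=4, tag=GN: no matching r row.
- uid=3, tag=TH: no matching r row.
- uid=5, tag=GN: 1 matching r row(s), so 1 row(s) emitted.
- uid=6, tag=TH: no matching r row.
- 4 r row(s) had no l match → kept, l columns NULL.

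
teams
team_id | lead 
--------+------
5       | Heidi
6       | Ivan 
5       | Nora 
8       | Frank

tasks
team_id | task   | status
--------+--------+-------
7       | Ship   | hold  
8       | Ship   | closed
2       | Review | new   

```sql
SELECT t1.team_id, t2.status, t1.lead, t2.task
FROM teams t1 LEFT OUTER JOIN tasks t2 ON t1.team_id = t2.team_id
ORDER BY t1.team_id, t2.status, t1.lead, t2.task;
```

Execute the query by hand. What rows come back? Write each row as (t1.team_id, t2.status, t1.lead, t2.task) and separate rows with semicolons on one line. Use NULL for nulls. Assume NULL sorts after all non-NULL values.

(5, NULL, Heidi, NULL); (5, NULL, Nora, NULL); (6, NULL, Ivan, NULL); (8, closed, Frank, Ship)

LEFT JOIN keeps every row from `teams`; unmatched rows get NULL for `tasks`'s columns.
Matching on t1.team_id = t2.team_id.
Matched pairs: 1; unmatched t1 rows kept: 3.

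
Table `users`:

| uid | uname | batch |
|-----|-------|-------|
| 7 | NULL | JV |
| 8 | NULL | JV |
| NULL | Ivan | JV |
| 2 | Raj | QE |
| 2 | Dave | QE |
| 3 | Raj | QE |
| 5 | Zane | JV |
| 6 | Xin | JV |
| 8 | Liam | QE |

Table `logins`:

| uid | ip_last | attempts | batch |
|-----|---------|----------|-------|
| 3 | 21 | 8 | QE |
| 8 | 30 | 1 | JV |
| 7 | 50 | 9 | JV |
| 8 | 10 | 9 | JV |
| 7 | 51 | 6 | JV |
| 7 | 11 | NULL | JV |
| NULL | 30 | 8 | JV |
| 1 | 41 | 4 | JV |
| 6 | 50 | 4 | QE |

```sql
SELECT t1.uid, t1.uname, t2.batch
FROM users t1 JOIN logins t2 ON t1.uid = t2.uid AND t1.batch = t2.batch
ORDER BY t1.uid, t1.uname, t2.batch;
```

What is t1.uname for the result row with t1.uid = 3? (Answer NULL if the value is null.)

Raj

INNER JOIN keeps only pairs where the ON condition holds.
Matching on t1.uid = t2.uid AND t1.batch = t2.batch. A NULL in a compared column never satisfies the condition.
- t1 row (uid=7, batch=JV): matches 3 t2 row(s) → 3 output row(s).
- t1 row (uid=8, batch=JV): matches 2 t2 row(s) → 2 output row(s).
- t1 row (uid=NULL, batch=JV): no match → dropped.
- t1 row (uid=2, batch=QE): no match → dropped.
- t1 row (uid=2, batch=QE): no match → dropped.
- t1 row (uid=3, batch=QE): matches 1 t2 row(s) → 1 output row(s).
- t1 row (uid=5, batch=JV): no match → dropped.
- t1 row (uid=6, batch=JV): no match → dropped.
- t1 row (uid=8, batch=QE): no match → dropped.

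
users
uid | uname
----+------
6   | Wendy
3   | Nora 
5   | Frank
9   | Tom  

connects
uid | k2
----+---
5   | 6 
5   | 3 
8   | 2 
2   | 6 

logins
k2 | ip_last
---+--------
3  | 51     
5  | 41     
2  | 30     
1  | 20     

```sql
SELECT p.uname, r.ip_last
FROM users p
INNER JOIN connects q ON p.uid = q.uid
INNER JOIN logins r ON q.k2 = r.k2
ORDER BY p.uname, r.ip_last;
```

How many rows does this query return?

Joins associate left-to-right: users INNER JOIN connects on uid gives 2 intermediate row(s).
Then INNER JOIN `logins r` on k2: keep only rows whose q.k2 appears in r.
Result: 1 row(s).

1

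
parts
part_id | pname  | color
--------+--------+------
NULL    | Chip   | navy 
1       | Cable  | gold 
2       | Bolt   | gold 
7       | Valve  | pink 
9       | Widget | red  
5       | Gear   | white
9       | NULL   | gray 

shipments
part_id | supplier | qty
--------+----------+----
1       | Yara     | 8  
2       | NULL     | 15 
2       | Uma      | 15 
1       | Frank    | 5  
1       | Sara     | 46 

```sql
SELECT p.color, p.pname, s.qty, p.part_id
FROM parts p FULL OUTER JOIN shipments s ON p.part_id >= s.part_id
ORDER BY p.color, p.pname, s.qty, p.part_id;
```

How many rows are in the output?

FULL OUTER JOIN keeps every row from both sides; unmatched rows get NULL for the other side's columns.
Matching on p.part_id >= s.part_id. A NULL in a compared column never satisfies the condition.
Matched pairs: 28; unmatched p rows kept: 1; unmatched s rows kept: 0.
Total: 28 matched + 1 padded = 29 rows.

29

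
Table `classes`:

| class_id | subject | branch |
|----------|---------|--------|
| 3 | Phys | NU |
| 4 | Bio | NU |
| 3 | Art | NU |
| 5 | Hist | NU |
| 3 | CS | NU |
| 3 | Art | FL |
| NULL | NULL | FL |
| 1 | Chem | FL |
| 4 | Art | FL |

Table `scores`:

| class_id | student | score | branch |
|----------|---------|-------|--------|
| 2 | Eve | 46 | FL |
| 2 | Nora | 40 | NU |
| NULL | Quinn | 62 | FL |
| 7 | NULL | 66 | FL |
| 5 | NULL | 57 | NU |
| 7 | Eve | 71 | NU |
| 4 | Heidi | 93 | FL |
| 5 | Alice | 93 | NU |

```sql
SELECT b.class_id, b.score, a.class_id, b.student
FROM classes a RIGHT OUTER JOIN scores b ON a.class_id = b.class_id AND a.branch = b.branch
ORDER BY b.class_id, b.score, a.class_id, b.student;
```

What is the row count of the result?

8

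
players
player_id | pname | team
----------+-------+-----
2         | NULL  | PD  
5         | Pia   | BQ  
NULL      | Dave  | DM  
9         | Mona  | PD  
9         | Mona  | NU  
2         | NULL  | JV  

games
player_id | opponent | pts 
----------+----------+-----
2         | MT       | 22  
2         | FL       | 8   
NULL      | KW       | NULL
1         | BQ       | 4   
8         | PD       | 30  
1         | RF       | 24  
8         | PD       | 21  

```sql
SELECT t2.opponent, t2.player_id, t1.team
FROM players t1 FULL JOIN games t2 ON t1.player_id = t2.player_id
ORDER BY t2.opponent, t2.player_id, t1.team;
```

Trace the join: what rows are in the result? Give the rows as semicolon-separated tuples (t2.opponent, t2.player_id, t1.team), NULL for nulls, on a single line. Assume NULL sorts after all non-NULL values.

(BQ, 1, NULL); (FL, 2, JV); (FL, 2, PD); (KW, NULL, NULL); (MT, 2, JV); (MT, 2, PD); (PD, 8, NULL); (PD, 8, NULL); (RF, 1, NULL); (NULL, NULL, BQ); (NULL, NULL, DM); (NULL, NULL, NU); (NULL, NULL, PD)

FULL OUTER JOIN keeps every row from both sides; unmatched rows get NULL for the other side's columns.
Matching on t1.player_id = t2.player_id. A NULL in a compared column never satisfies the condition.
Matched pairs: 4; unmatched t1 rows kept: 4; unmatched t2 rows kept: 5.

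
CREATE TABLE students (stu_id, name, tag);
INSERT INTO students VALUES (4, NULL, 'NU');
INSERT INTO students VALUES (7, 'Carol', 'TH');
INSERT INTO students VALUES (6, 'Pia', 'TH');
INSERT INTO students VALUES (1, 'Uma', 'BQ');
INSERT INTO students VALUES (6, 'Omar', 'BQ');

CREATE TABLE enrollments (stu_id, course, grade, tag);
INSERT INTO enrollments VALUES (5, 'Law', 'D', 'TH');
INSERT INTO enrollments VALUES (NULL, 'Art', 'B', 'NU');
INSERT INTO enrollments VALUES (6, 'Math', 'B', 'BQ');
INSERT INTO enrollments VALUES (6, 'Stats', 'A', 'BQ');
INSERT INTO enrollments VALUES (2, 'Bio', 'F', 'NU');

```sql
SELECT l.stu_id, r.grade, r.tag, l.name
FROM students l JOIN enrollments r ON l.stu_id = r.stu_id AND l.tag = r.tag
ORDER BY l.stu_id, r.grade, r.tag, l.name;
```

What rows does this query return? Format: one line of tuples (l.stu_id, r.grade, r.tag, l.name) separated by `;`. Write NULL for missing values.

INNER JOIN keeps only pairs where the ON condition holds.
Matching on l.stu_id = r.stu_id AND l.tag = r.tag. A NULL in a compared column never satisfies the condition.
Matched pairs: 2.

(6, A, BQ, Omar); (6, B, BQ, Omar)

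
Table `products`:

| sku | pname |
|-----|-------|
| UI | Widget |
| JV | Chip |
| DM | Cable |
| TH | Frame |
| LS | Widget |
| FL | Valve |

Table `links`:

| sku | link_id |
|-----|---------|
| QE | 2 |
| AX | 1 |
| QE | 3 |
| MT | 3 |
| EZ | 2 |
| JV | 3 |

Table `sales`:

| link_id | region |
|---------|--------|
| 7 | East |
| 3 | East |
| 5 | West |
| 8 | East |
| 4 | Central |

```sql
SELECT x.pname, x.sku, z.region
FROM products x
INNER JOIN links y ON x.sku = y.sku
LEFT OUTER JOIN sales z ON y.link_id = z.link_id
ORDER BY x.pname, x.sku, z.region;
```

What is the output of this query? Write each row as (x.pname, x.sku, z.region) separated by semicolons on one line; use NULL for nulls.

(Chip, JV, East)

Evaluate left to right. First `products x INNER JOIN links y` on sku: 1 row(s).
Then LEFT JOIN `sales z` on link_id: each of those 1 rows is kept; rows whose y.link_id has no match in z get NULL for z's columns.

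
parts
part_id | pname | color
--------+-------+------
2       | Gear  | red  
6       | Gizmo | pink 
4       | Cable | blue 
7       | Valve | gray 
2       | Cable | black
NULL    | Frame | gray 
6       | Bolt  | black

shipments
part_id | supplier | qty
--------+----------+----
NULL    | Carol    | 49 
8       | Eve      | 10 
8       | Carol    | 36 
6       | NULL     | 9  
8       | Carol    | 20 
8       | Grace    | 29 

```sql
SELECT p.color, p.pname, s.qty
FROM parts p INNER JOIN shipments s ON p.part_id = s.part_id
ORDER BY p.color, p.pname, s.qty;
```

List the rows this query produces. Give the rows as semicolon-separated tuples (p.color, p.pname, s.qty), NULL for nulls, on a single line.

INNER JOIN keeps only pairs where the ON condition holds.
Matching on p.part_id = s.part_id. A NULL in a compared column never satisfies the condition.
- p[0] part_id=2 → no match; dropped.
- p[1] part_id=6 → 1 match(es) in s → 1 row(s).
- p[2] part_id=4 → no match; dropped.
- p[3] part_id=7 → no match; dropped.
- p[4] part_id=2 → no match; dropped.
- p[5] part_id=NULL → no match; dropped.
- p[6] part_id=6 → 1 match(es) in s → 1 row(s).
After projecting and ordering:
p.color | p.pname | s.qty
black | Bolt | 9
pink | Gizmo | 9

(black, Bolt, 9); (pink, Gizmo, 9)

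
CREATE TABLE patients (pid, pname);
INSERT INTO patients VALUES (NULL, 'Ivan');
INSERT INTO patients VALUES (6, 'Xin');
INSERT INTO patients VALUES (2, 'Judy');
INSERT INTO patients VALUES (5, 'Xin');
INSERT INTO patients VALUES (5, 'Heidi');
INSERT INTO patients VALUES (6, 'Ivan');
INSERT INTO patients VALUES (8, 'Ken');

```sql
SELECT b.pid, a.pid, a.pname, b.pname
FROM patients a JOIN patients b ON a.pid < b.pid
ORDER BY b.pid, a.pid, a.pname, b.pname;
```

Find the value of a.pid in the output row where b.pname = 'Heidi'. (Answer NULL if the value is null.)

2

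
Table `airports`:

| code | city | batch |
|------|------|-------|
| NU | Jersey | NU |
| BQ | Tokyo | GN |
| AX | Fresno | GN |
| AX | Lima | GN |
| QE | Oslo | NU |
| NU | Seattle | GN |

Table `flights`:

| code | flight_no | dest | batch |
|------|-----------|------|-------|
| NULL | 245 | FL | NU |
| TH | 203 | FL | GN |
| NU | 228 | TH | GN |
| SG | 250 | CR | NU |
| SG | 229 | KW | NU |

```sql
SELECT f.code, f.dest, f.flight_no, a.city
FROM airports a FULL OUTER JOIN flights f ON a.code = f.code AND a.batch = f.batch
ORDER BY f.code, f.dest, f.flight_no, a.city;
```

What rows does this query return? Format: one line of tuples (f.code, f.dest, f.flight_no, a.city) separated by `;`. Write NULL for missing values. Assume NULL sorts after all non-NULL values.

FULL OUTER JOIN keeps every row from both sides; unmatched rows get NULL for the other side's columns.
Matching on a.code = f.code AND a.batch = f.batch. A NULL in a compared column never satisfies the condition.
- a[0] code=NU, batch=NU → no match; kept with NULLs on the f side.
- a[1] code=BQ, batch=GN → no match; kept with NULLs on the f side.
- a[2] code=AX, batch=GN → no match; kept with NULLs on the f side.
- a[3] code=AX, batch=GN → no match; kept with NULLs on the f side.
- a[4] code=QE, batch=NU → no match; kept with NULLs on the f side.
- a[5] code=NU, batch=GN → 1 match(es) in f → 1 row(s).
- plus 4 unmatched f row(s), each kept with NULL a columns.
After projecting and ordering:
f.code | f.dest | f.flight_no | a.city
NU | TH | 228 | Seattle
SG | CR | 250 | NULL
SG | KW | 229 | NULL
TH | FL | 203 | NULL
NULL | FL | 245 | NULL
NULL | NULL | NULL | Fresno
NULL | NULL | NULL | Jersey
NULL | NULL | NULL | Lima
NULL | NULL | NULL | Oslo
NULL | NULL | NULL | Tokyo

(NU, TH, 228, Seattle); (SG, CR, 250, NULL); (SG, KW, 229, NULL); (TH, FL, 203, NULL); (NULL, FL, 245, NULL); (NULL, NULL, NULL, Fresno); (NULL, NULL, NULL, Jersey); (NULL, NULL, NULL, Lima); (NULL, NULL, NULL, Oslo); (NULL, NULL, NULL, Tokyo)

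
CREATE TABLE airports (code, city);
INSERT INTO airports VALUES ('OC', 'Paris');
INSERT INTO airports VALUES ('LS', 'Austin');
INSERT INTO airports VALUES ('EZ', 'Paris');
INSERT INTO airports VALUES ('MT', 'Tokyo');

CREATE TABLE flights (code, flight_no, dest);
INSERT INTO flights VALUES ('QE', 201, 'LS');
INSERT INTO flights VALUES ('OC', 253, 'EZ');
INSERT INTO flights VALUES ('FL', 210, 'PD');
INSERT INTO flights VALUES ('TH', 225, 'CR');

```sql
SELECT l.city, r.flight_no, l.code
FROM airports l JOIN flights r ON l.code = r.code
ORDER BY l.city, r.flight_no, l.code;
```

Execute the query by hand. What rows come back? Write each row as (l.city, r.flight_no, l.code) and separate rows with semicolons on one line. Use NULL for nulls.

INNER JOIN keeps only pairs where the ON condition holds.
Matching on l.code = r.code.
- l (code=OC) pairs with 1 row(s) of r.
- l (code=LS) has no partner → excluded.
- l (code=EZ) has no partner → excluded.
- l (code=MT) has no partner → excluded.
After projecting and ordering:
l.city | r.flight_no | l.code
Paris | 253 | OC

(Paris, 253, OC)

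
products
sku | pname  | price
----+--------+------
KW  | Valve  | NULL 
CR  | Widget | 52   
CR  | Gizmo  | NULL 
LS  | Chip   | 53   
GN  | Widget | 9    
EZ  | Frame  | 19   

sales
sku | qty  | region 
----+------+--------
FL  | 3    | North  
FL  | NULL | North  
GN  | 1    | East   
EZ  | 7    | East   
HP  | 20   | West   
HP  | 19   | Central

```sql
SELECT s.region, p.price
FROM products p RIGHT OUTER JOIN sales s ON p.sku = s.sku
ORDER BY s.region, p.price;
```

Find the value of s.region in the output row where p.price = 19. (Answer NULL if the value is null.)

East

RIGHT JOIN keeps every row from `sales`; unmatched rows get NULL for `products`'s columns.
Matching on p.sku = s.sku.
- p row (sku=KW): no match.
- p row (sku=CR): no match.
- p row (sku=CR): no match.
- p row (sku=LS): no match.
- p row (sku=GN): matches 1 s row(s) → 1 output row(s).
- p row (sku=EZ): matches 1 s row(s) → 1 output row(s).
- plus 4 unmatched s row(s), each kept with NULL p columns.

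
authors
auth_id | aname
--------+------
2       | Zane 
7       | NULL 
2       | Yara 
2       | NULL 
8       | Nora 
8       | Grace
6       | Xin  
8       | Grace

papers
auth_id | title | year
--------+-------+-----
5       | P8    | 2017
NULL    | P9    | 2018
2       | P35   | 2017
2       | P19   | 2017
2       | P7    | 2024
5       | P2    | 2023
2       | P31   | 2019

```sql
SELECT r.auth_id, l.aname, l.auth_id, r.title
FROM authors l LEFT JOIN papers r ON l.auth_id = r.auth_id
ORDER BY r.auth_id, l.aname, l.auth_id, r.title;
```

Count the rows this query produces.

LEFT JOIN keeps every row from `authors`; unmatched rows get NULL for `papers`'s columns.
Matching on l.auth_id = r.auth_id. A NULL in a compared column never satisfies the condition.
Matched pairs: 12; unmatched l rows kept: 5.
Total: 12 matched + 5 padded = 17 rows.

17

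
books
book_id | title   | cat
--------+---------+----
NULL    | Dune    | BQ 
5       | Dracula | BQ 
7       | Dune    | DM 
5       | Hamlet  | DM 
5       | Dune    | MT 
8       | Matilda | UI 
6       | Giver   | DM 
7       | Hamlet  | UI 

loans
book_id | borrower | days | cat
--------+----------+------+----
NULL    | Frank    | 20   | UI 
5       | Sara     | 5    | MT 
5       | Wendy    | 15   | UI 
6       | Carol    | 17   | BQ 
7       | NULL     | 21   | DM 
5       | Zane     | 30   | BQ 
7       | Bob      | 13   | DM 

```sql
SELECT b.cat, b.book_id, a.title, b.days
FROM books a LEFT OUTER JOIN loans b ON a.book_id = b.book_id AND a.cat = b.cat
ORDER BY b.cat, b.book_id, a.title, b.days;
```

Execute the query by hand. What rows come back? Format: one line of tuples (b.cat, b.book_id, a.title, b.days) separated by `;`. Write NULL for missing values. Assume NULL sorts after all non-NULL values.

LEFT JOIN keeps every row from `books`; unmatched rows get NULL for `loans`'s columns.
Matching on a.book_id = b.book_id AND a.cat = b.cat. A NULL in a compared column never satisfies the condition.
Matched pairs: 4; unmatched a rows kept: 5.

(BQ, 5, Dracula, 30); (DM, 7, Dune, 13); (DM, 7, Dune, 21); (MT, 5, Dune, 5); (NULL, NULL, Dune, NULL); (NULL, NULL, Giver, NULL); (NULL, NULL, Hamlet, NULL); (NULL, NULL, Hamlet, NULL); (NULL, NULL, Matilda, NULL)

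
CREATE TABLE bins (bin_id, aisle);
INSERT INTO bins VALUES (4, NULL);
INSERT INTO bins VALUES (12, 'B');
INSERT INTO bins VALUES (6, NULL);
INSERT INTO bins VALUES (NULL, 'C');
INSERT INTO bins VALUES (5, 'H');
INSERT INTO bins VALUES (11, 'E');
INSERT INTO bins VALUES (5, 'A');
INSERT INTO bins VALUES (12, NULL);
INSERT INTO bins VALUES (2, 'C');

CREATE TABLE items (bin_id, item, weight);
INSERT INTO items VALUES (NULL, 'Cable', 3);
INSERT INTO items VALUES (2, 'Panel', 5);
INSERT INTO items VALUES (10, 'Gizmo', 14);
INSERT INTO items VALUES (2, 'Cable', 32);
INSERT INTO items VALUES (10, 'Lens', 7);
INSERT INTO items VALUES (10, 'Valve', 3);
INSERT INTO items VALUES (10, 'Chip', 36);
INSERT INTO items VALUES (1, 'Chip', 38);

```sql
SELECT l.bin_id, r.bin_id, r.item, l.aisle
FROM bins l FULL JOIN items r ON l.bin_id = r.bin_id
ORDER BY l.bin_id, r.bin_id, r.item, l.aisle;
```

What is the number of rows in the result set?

FULL OUTER JOIN keeps every row from both sides; unmatched rows get NULL for the other side's columns.
Matching on l.bin_id = r.bin_id. A NULL in a compared column never satisfies the condition.
Matched pairs: 2; unmatched l rows kept: 8; unmatched r rows kept: 6.
Total: 2 matched + 14 padded = 16 rows.

16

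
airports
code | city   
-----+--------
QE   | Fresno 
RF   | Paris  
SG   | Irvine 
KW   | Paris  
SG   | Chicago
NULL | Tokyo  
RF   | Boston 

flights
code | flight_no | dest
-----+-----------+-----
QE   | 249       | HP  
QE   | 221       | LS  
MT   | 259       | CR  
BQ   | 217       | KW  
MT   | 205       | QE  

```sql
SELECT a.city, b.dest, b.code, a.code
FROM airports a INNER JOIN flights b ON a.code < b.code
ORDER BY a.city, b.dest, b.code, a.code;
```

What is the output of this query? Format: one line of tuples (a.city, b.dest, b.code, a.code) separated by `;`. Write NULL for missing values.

(Paris, CR, MT, KW); (Paris, HP, QE, KW); (Paris, LS, QE, KW); (Paris, QE, MT, KW)

INNER JOIN keeps only pairs where the ON condition holds.
Matching on a.code < b.code. A NULL in a compared column never satisfies the condition.
- a[0] code=QE → no match; dropped.
- a[1] code=RF → no match; dropped.
- a[2] code=SG → no match; dropped.
- a[3] code=KW → 4 match(es) in b → 4 row(s).
- a[4] code=SG → no match; dropped.
- a[5] code=NULL → no match; dropped.
- a[6] code=RF → no match; dropped.
After projecting and ordering:
a.city | b.dest | b.code | a.code
Paris | CR | MT | KW
Paris | HP | QE | KW
Paris | LS | QE | KW
Paris | QE | MT | KW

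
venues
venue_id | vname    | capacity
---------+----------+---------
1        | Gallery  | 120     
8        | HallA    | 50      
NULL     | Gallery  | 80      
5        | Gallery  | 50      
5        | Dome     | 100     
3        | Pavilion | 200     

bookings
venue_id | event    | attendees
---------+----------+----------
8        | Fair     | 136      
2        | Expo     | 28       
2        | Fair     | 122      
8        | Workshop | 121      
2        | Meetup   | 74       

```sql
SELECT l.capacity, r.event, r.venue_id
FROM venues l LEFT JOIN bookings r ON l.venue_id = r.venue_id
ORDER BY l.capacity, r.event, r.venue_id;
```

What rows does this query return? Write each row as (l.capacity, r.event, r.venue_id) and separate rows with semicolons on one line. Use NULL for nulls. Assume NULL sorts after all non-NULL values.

(50, Fair, 8); (50, Workshop, 8); (50, NULL, NULL); (80, NULL, NULL); (100, NULL, NULL); (120, NULL, NULL); (200, NULL, NULL)

LEFT JOIN keeps every row from `venues`; unmatched rows get NULL for `bookings`'s columns.
Matching on l.venue_id = r.venue_id. A NULL in a compared column never satisfies the condition.
Matched pairs: 2; unmatched l rows kept: 5.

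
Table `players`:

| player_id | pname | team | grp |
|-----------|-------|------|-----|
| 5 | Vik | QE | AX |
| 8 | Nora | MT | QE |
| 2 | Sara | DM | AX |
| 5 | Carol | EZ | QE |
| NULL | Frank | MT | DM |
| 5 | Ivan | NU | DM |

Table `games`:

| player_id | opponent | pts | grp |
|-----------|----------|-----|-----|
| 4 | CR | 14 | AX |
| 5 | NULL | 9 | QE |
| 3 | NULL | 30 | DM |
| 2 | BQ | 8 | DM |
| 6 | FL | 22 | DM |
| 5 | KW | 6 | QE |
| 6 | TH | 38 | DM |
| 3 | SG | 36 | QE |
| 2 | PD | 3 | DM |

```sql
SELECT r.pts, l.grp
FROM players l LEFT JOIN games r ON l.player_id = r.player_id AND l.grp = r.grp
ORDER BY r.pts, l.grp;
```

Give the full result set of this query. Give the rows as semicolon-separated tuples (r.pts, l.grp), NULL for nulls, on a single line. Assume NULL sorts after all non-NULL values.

LEFT JOIN keeps every row from `players`; unmatched rows get NULL for `games`'s columns.
Matching on l.player_id = r.player_id AND l.grp = r.grp. A NULL in a compared column never satisfies the condition.
- l[0] player_id=5, grp=AX → no match; kept with NULLs on the r side.
- l[1] player_id=8, grp=QE → no match; kept with NULLs on the r side.
- l[2] player_id=2, grp=AX → no match; kept with NULLs on the r side.
- l[3] player_id=5, grp=QE → 2 match(es) in r → 2 row(s).
- l[4] player_id=NULL, grp=DM → no match; kept with NULLs on the r side.
- l[5] player_id=5, grp=DM → no match; kept with NULLs on the r side.
After projecting and ordering:
r.pts | l.grp
6 | QE
9 | QE
NULL | AX
NULL | AX
NULL | DM
NULL | DM
NULL | QE

(6, QE); (9, QE); (NULL, AX); (NULL, AX); (NULL, DM); (NULL, DM); (NULL, QE)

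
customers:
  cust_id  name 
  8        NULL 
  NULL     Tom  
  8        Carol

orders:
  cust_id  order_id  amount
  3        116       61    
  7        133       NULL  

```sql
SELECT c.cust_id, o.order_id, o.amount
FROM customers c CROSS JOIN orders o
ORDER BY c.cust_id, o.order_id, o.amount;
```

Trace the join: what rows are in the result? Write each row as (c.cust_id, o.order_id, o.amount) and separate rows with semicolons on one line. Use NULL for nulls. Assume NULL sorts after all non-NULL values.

CROSS JOIN pairs every row of `customers` with every row of `orders`: 3 × 2 = 6 rows.
After projecting and ordering:
c.cust_id | o.order_id | o.amount
8 | 116 | 61
8 | 116 | 61
8 | 133 | NULL
8 | 133 | NULL
NULL | 116 | 61
NULL | 133 | NULL

(8, 116, 61); (8, 116, 61); (8, 133, NULL); (8, 133, NULL); (NULL, 116, 61); (NULL, 133, NULL)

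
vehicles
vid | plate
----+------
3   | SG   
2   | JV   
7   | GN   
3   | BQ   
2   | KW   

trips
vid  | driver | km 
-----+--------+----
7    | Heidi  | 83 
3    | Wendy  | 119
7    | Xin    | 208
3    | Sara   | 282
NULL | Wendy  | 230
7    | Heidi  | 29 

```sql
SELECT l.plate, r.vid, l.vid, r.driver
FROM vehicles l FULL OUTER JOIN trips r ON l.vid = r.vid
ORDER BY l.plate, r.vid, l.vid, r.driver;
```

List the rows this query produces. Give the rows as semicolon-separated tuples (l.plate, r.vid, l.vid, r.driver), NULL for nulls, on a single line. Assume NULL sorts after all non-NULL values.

(BQ, 3, 3, Sara); (BQ, 3, 3, Wendy); (GN, 7, 7, Heidi); (GN, 7, 7, Heidi); (GN, 7, 7, Xin); (JV, NULL, 2, NULL); (KW, NULL, 2, NULL); (SG, 3, 3, Sara); (SG, 3, 3, Wendy); (NULL, NULL, NULL, Wendy)

FULL OUTER JOIN keeps every row from both sides; unmatched rows get NULL for the other side's columns.
Matching on l.vid = r.vid. A NULL in a compared column never satisfies the condition.
- l row (vid=3): matches 2 r row(s) → 2 output row(s).
- l row (vid=2): no match → kept, r columns NULL.
- l row (vid=7): matches 3 r row(s) → 3 output row(s).
- l row (vid=3): matches 2 r row(s) → 2 output row(s).
- l row (vid=2): no match → kept, r columns NULL.
- 1 r row(s) had no l match → kept, l columns NULL.
After projecting and ordering:
l.plate | r.vid | l.vid | r.driver
BQ | 3 | 3 | Sara
BQ | 3 | 3 | Wendy
GN | 7 | 7 | Heidi
GN | 7 | 7 | Heidi
GN | 7 | 7 | Xin
JV | NULL | 2 | NULL
KW | NULL | 2 | NULL
SG | 3 | 3 | Sara
SG | 3 | 3 | Wendy
NULL | NULL | NULL | Wendy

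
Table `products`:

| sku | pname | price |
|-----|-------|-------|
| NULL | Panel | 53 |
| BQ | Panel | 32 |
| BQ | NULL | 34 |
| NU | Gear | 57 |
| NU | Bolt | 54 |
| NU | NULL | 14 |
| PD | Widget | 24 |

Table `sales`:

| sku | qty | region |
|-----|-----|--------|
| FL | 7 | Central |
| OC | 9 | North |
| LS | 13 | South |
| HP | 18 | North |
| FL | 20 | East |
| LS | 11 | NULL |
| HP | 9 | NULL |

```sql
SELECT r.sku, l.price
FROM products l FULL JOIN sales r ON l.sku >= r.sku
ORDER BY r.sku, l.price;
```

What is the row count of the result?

28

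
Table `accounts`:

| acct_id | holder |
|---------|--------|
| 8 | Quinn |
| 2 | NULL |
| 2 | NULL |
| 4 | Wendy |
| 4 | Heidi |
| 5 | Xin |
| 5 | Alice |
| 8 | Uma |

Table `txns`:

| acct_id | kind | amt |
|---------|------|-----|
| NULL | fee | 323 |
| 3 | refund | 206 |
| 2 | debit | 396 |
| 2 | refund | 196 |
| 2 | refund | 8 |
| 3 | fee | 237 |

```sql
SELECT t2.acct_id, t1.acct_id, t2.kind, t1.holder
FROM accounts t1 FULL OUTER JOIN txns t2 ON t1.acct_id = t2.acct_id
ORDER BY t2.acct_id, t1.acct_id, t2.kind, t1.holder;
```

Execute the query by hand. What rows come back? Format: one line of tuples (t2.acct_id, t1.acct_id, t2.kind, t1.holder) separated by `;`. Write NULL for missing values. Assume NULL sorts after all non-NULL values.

(2, 2, debit, NULL); (2, 2, debit, NULL); (2, 2, refund, NULL); (2, 2, refund, NULL); (2, 2, refund, NULL); (2, 2, refund, NULL); (3, NULL, fee, NULL); (3, NULL, refund, NULL); (NULL, 4, NULL, Heidi); (NULL, 4, NULL, Wendy); (NULL, 5, NULL, Alice); (NULL, 5, NULL, Xin); (NULL, 8, NULL, Quinn); (NULL, 8, NULL, Uma); (NULL, NULL, fee, NULL)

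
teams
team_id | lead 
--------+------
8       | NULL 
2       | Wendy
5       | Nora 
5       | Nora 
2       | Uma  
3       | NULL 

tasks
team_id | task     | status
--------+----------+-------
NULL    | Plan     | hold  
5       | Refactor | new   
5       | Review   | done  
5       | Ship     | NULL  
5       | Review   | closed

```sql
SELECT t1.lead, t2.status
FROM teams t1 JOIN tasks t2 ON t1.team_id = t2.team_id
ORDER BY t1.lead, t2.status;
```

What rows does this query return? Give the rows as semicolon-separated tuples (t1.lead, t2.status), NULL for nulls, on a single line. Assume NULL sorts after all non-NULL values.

(Nora, closed); (Nora, closed); (Nora, done); (Nora, done); (Nora, new); (Nora, new); (Nora, NULL); (Nora, NULL)

INNER JOIN keeps only pairs where the ON condition holds.
Matching on t1.team_id = t2.team_id. A NULL in a compared column never satisfies the condition.
Matched pairs: 8.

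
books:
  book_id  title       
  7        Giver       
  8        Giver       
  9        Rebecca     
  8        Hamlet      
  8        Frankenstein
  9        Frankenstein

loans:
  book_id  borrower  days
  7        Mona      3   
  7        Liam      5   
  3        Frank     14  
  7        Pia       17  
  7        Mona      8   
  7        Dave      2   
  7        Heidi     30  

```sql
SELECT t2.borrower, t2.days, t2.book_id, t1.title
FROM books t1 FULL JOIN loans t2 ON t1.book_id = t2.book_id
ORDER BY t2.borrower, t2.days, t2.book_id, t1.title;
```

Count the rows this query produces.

12

FULL OUTER JOIN keeps every row from both sides; unmatched rows get NULL for the other side's columns.
Matching on t1.book_id = t2.book_id.
- t1[0] book_id=7 → 6 match(es) in t2 → 6 row(s).
- t1[1] book_id=8 → no match; kept with NULLs on the t2 side.
- t1[2] book_id=9 → no match; kept with NULLs on the t2 side.
- t1[3] book_id=8 → no match; kept with NULLs on the t2 side.
- t1[4] book_id=8 → no match; kept with NULLs on the t2 side.
- t1[5] book_id=9 → no match; kept with NULLs on the t2 side.
- plus 1 unmatched t2 row(s), each kept with NULL t1 columns.
Total: 6 matched + 6 padded = 12 rows.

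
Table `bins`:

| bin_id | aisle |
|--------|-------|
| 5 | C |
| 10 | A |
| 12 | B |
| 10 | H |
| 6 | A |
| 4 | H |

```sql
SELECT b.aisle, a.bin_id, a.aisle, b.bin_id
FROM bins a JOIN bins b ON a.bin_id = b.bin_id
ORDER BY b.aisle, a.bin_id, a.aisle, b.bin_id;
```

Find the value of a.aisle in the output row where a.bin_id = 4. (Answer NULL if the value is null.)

INNER JOIN keeps only pairs where the ON condition holds.
Matching on a.bin_id = b.bin_id.
- bin_id=5: 1 matching b row(s), so 1 row(s) emitted.
- bin_id=10: 2 matching b row(s), so 2 row(s) emitted.
- bin_id=12: 1 matching b row(s), so 1 row(s) emitted.
- bin_id=10: 2 matching b row(s), so 2 row(s) emitted.
- bin_id=6: 1 matching b row(s), so 1 row(s) emitted.
- bin_id=4: 1 matching b row(s), so 1 row(s) emitted.

H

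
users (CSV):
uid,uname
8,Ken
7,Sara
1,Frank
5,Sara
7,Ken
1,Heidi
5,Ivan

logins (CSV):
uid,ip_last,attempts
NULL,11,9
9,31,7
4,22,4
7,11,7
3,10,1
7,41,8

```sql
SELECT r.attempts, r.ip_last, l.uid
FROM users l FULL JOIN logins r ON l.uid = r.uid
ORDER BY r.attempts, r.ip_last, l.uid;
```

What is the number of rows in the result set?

FULL OUTER JOIN keeps every row from both sides; unmatched rows get NULL for the other side's columns.
Matching on l.uid = r.uid. A NULL in a compared column never satisfies the condition.
- l[0] uid=8 → no match; kept with NULLs on the r side.
- l[1] uid=7 → 2 match(es) in r → 2 row(s).
- l[2] uid=1 → no match; kept with NULLs on the r side.
- l[3] uid=5 → no match; kept with NULLs on the r side.
- l[4] uid=7 → 2 match(es) in r → 2 row(s).
- l[5] uid=1 → no match; kept with NULLs on the r side.
- l[6] uid=5 → no match; kept with NULLs on the r side.
- 4 r row(s) had no l match → kept, l columns NULL.
Total: 4 matched + 9 padded = 13 rows.

13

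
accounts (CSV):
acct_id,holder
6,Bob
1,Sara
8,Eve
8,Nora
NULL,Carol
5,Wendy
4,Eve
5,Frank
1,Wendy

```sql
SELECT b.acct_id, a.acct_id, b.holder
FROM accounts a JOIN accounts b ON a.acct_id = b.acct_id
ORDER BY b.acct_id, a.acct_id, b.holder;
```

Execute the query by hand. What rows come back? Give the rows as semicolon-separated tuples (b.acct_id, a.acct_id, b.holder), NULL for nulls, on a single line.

(1, 1, Sara); (1, 1, Sara); (1, 1, Wendy); (1, 1, Wendy); (4, 4, Eve); (5, 5, Frank); (5, 5, Frank); (5, 5, Wendy); (5, 5, Wendy); (6, 6, Bob); (8, 8, Eve); (8, 8, Eve); (8, 8, Nora); (8, 8, Nora)

INNER JOIN keeps only pairs where the ON condition holds.
Matching on a.acct_id = b.acct_id. A NULL in a compared column never satisfies the condition.
- a[0] acct_id=6 → 1 match(es) in b → 1 row(s).
- a[1] acct_id=1 → 2 match(es) in b → 2 row(s).
- a[2] acct_id=8 → 2 match(es) in b → 2 row(s).
- a[3] acct_id=8 → 2 match(es) in b → 2 row(s).
- a[4] acct_id=NULL → no match; dropped.
- a[5] acct_id=5 → 2 match(es) in b → 2 row(s).
- a[6] acct_id=4 → 1 match(es) in b → 1 row(s).
- a[7] acct_id=5 → 2 match(es) in b → 2 row(s).
- a[8] acct_id=1 → 2 match(es) in b → 2 row(s).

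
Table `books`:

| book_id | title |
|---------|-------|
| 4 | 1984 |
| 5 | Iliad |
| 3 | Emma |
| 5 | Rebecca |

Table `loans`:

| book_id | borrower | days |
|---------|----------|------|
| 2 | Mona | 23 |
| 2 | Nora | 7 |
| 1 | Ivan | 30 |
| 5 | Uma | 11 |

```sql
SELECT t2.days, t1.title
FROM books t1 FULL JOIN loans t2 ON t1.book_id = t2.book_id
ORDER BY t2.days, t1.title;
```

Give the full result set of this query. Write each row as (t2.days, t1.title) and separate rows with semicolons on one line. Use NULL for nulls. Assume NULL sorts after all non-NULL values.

(7, NULL); (11, Iliad); (11, Rebecca); (23, NULL); (30, NULL); (NULL, 1984); (NULL, Emma)

FULL OUTER JOIN keeps every row from both sides; unmatched rows get NULL for the other side's columns.
Matching on t1.book_id = t2.book_id.
- t1 row (book_id=4): no match → kept, t2 columns NULL.
- t1 row (book_id=5): matches 1 t2 row(s) → 1 output row(s).
- t1 row (book_id=3): no match → kept, t2 columns NULL.
- t1 row (book_id=5): matches 1 t2 row(s) → 1 output row(s).
- 3 row(s) from t2 found no t1 partner → padded with NULL.
After projecting and ordering:
t2.days | t1.title
7 | NULL
11 | Iliad
11 | Rebecca
23 | NULL
30 | NULL
NULL | 1984
NULL | Emma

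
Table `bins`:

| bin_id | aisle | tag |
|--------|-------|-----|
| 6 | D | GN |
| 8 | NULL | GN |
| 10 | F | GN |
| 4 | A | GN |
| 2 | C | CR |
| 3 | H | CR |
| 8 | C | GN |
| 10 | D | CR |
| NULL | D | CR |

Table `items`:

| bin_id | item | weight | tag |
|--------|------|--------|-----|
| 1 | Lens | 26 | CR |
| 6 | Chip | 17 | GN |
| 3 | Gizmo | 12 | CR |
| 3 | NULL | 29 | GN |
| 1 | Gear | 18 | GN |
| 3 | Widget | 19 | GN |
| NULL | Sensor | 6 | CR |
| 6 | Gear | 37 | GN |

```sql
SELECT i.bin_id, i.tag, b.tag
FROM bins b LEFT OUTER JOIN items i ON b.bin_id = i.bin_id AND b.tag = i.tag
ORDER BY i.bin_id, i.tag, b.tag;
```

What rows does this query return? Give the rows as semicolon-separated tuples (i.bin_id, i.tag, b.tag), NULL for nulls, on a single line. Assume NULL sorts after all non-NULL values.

LEFT JOIN keeps every row from `bins`; unmatched rows get NULL for `items`'s columns.
Matching on b.bin_id = i.bin_id AND b.tag = i.tag. A NULL in a compared column never satisfies the condition.
- bin_id=6, tag=GN: 2 matching i row(s), so 2 row(s) emitted.
- bin_id=8, tag=GN: no i row matches, row kept with i columns NULL.
- bin_id=10, tag=GN: no i row matches, row kept with i columns NULL.
- bin_id=4, tag=GN: no i row matches, row kept with i columns NULL.
- bin_id=2, tag=CR: no i row matches, row kept with i columns NULL.
- bin_id=3, tag=CR: 1 matching i row(s), so 1 row(s) emitted.
- bin_id=8, tag=GN: no i row matches, row kept with i columns NULL.
- bin_id=10, tag=CR: no i row matches, row kept with i columns NULL.
- bin_id=NULL, tag=CR: no i row matches, row kept with i columns NULL.
After projecting and ordering:
i.bin_id | i.tag | b.tag
3 | CR | CR
6 | GN | GN
6 | GN | GN
NULL | NULL | CR
NULL | NULL | CR
NULL | NULL | CR
NULL | NULL | GN
NULL | NULL | GN
NULL | NULL | GN
NULL | NULL | GN

(3, CR, CR); (6, GN, GN); (6, GN, GN); (NULL, NULL, CR); (NULL, NULL, CR); (NULL, NULL, CR); (NULL, NULL, GN); (NULL, NULL, GN); (NULL, NULL, GN); (NULL, NULL, GN)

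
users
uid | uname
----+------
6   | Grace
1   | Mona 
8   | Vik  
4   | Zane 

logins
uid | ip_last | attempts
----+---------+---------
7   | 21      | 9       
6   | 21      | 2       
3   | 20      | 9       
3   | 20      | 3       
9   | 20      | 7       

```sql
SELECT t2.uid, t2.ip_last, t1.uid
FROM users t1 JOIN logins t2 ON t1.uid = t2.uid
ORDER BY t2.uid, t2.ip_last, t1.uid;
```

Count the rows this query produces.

1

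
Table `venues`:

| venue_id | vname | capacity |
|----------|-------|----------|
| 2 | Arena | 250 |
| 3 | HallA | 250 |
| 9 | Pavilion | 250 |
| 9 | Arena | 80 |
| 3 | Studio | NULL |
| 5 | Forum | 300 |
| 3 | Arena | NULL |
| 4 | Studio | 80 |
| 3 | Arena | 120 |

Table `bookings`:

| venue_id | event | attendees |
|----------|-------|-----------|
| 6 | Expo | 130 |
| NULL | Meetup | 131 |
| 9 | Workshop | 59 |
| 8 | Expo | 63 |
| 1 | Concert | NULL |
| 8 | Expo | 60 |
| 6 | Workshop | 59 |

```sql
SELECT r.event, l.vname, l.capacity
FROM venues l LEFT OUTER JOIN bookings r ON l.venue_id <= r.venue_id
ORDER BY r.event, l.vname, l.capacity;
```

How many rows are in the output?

LEFT JOIN keeps every row from `venues`; unmatched rows get NULL for `bookings`'s columns.
Matching on l.venue_id <= r.venue_id. A NULL in a compared column never satisfies the condition.
- l row (venue_id=2): matches 5 r row(s) → 5 output row(s).
- l row (venue_id=3): matches 5 r row(s) → 5 output row(s).
- l row (venue_id=9): matches 1 r row(s) → 1 output row(s).
- l row (venue_id=9): matches 1 r row(s) → 1 output row(s).
- l row (venue_id=3): matches 5 r row(s) → 5 output row(s).
- l row (venue_id=5): matches 5 r row(s) → 5 output row(s).
- l row (venue_id=3): matches 5 r row(s) → 5 output row(s).
- l row (venue_id=4): matches 5 r row(s) → 5 output row(s).
- l row (venue_id=3): matches 5 r row(s) → 5 output row(s).
Total: 37 rows.

37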